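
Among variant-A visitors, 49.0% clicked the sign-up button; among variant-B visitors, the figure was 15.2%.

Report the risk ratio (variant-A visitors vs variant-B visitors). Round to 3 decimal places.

RR = 0.4900 / 0.1520 = 3.224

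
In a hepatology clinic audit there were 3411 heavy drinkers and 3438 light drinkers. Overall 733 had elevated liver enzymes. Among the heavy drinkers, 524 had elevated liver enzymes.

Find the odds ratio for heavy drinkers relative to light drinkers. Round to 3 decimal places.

2.804

heavy drinkers without the outcome: 3411 − 524 = 2887
light drinkers with the outcome: 733 − 524 = 209
light drinkers without the outcome: 3438 − 209 = 3229
OR = (524 × 3229) / (2887 × 209) = 1691996/603383 ≈ 2.804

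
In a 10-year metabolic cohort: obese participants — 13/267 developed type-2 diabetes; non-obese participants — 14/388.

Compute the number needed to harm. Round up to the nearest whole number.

80

risk, obese participants = 13/267 = 0.048689
risk, non-obese participants = 14/388 = 0.036082
absolute risk difference = 0.012607
1 / 0.012607 = 79.321 → round up → 80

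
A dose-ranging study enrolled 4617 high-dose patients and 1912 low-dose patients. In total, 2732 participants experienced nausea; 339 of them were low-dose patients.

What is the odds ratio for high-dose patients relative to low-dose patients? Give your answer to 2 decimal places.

4.99

high-dose patients with the outcome: 2732 − 339 = 2393
high-dose patients without the outcome: 4617 − 2393 = 2224
low-dose patients without the outcome: 1912 − 339 = 1573
OR = (2393 × 1573) / (2224 × 339) = 3764189/753936 ≈ 4.99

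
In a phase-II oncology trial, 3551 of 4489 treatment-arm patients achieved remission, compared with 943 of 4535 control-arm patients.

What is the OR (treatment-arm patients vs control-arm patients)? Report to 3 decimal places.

OR = (3551 × 3592) / (938 × 943) = 12755192/884534 ≈ 14.420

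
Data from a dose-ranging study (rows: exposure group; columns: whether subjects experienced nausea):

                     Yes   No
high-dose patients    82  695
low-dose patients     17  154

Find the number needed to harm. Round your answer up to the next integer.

risk, high-dose patients = 82/777 = 0.105534
risk, low-dose patients = 17/171 = 0.099415
absolute risk difference = 0.006119
1 / 0.006119 = 163.425 → round up → 164

NNH: 164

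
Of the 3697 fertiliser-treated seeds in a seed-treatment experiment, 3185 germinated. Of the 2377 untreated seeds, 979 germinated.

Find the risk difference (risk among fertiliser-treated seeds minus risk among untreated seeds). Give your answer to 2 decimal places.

risk, fertiliser-treated seeds = 3185/3697 = 0.8615
risk, untreated seeds = 979/2377 = 0.4119
risk difference = 0.8615 − 0.4119 = 0.45

RD ≈ 0.45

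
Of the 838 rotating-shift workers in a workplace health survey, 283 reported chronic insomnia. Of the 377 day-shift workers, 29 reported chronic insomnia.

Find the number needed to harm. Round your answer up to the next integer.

risk, rotating-shift workers = 283/838 = 0.337709
risk, day-shift workers = 29/377 = 0.076923
absolute risk difference = 0.260786
1 / 0.260786 = 3.835 → round up → 4

NNH ≈ 4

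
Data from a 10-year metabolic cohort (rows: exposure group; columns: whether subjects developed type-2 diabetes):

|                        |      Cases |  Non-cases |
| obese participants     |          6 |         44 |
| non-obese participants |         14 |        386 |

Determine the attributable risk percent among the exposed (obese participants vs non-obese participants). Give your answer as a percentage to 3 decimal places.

70.833%

risk, obese participants = 6/50 = 0.12000
risk, non-obese participants = 14/400 = 0.03500
AR% = (0.12000 − 0.03500) / 0.12000 = 0.7083 → 70.833%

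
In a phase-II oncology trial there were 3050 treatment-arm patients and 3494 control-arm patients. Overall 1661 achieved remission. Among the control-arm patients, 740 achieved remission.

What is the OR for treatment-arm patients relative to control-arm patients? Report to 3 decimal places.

1.610

treatment-arm patients with the outcome: 1661 − 740 = 921
treatment-arm patients without the outcome: 3050 − 921 = 2129
control-arm patients without the outcome: 3494 − 740 = 2754
odds, treatment-arm patients = 921/2129 = 0.4326
odds, control-arm patients = 740/2754 = 0.2687
OR = 0.4326 / 0.2687 = 1.610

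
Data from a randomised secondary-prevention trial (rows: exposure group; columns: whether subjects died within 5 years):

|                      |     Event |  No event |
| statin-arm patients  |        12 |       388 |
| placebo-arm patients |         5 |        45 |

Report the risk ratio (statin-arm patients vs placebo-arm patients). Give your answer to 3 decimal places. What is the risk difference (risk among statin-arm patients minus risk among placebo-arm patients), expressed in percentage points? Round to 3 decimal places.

RR = 0.300; RD = -7.000

risk, statin-arm patients = 12/400 = 0.03000
risk, placebo-arm patients = 5/50 = 0.10000
RR = 0.03000 / 0.10000 = 0.300
risk difference = 0.03000 − 0.10000 = -0.07000 → -7.000 percentage points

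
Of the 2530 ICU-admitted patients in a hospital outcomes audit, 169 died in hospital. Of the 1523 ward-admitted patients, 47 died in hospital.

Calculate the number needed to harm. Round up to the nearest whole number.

28

risk, ICU-admitted patients = 169/2530 = 0.066798
risk, ward-admitted patients = 47/1523 = 0.030860
absolute risk difference = 0.035938
1 / 0.035938 = 27.826 → round up → 28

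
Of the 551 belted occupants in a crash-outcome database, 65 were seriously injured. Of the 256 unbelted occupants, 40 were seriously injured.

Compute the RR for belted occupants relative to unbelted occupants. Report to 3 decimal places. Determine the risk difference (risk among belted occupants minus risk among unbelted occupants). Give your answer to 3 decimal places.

risk, belted occupants = 65/551 = 0.1180
risk, unbelted occupants = 40/256 = 0.1562
RR = 0.1180 / 0.1562 = 0.755
risk difference = 0.1180 − 0.1562 = -0.038

RR = 0.755; RD = -0.038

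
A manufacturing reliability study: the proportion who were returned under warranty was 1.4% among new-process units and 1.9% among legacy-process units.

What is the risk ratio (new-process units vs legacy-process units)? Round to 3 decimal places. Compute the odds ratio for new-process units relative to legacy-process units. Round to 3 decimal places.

RR = 0.737; OR = 0.733

RR = 0.01400 / 0.01900 = 0.737
odds, new-process units = 0.01400/0.98600 = 0.01420
odds, legacy-process units = 0.01900/0.98100 = 0.01937
OR = 0.01420 / 0.01937 = 0.733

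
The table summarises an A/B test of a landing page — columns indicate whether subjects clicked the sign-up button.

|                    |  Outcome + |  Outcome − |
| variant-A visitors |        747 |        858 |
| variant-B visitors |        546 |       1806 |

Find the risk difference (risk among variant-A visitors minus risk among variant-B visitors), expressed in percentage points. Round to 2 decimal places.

risk, variant-A visitors = 747/1605 = 0.4654
risk, variant-B visitors = 546/2352 = 0.2321
risk difference = 0.4654 − 0.2321 = 0.2333 → 23.33 percentage points

23.33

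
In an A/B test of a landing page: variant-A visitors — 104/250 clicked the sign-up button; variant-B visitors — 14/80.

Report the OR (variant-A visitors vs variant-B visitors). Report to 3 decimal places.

odds, variant-A visitors = 104/146 = 0.7123
odds, variant-B visitors = 14/66 = 0.2121
OR = 0.7123 / 0.2121 = 3.358

OR: 3.358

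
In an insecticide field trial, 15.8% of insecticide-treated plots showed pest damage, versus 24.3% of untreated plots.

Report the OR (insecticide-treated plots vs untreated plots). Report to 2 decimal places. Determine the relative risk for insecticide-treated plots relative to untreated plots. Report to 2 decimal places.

odds, insecticide-treated plots = 0.1580/0.8420 = 0.1876
odds, untreated plots = 0.2430/0.7570 = 0.3210
OR = 0.1876 / 0.3210 = 0.58
RR = 0.1580 / 0.2430 = 0.65

OR = 0.58; RR = 0.65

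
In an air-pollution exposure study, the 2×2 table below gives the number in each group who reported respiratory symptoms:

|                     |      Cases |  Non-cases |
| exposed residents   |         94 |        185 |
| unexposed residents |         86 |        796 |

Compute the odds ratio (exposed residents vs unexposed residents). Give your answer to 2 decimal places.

4.70

odds, exposed residents = 94/185 = 0.5081
odds, unexposed residents = 86/796 = 0.1080
OR = 0.5081 / 0.1080 = 4.70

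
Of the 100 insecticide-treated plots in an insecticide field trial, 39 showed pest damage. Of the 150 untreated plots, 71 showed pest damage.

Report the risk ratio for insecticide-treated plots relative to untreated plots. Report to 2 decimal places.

risk, insecticide-treated plots = 39/100 = 0.3900
risk, untreated plots = 71/150 = 0.4733
RR = 0.3900 / 0.4733 = 0.82

0.82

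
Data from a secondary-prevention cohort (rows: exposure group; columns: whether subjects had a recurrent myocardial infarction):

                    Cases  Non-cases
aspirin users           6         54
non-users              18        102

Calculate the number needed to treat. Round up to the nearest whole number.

NNT ≈ 20

risk, aspirin users = 6/60 = 0.100000
risk, non-users = 18/120 = 0.150000
absolute risk difference = 0.050000
1 / 0.050000 = 20.000 → round up → 20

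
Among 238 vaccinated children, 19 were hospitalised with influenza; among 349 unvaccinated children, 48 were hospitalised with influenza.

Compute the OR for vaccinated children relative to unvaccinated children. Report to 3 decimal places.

OR ≈ 0.544

odds, vaccinated children = 19/219 = 0.0868
odds, unvaccinated children = 48/301 = 0.1595
OR = 0.0868 / 0.1595 = 0.544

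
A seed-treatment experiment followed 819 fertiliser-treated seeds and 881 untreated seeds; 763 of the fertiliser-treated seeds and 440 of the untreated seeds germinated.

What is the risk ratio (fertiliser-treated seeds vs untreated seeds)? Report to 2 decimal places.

risk, fertiliser-treated seeds = 763/819 = 0.9316
risk, untreated seeds = 440/881 = 0.4994
RR = 0.9316 / 0.4994 = 1.87

RR ≈ 1.87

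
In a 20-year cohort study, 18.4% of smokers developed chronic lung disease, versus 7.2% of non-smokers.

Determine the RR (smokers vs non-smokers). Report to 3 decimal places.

RR = 0.1840 / 0.0720 = 2.556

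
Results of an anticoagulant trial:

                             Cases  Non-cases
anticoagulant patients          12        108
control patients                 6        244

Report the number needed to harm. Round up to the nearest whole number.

risk, anticoagulant patients = 12/120 = 0.100000
risk, control patients = 6/250 = 0.024000
absolute risk difference = 0.076000
1 / 0.076000 = 13.158 → round up → 14

14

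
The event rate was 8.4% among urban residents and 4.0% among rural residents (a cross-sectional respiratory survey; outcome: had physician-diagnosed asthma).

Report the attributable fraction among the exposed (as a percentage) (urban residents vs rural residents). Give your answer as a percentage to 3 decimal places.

AR% = (0.08400 − 0.04000) / 0.08400 = 0.5238 → 52.381%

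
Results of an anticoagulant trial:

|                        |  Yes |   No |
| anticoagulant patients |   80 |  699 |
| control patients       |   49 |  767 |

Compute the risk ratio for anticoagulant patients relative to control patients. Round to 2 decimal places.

RR ≈ 1.71

risk, anticoagulant patients = 80/779 = 0.1027
risk, control patients = 49/816 = 0.0600
RR = 0.1027 / 0.0600 = 1.71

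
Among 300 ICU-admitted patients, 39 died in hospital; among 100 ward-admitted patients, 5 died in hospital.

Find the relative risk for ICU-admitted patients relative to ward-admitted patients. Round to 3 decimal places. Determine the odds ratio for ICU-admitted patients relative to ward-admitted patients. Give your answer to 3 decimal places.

risk, ICU-admitted patients = 39/300 = 0.1300
risk, ward-admitted patients = 5/100 = 0.0500
RR = 0.1300 / 0.0500 = 2.600
OR = (39 × 95) / (261 × 5) = 3705/1305 ≈ 2.839

RR = 2.600; OR = 2.839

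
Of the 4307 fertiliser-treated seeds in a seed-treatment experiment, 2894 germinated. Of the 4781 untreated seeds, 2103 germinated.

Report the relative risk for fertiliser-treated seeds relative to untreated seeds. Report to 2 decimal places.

RR ≈ 1.53

risk, fertiliser-treated seeds = 2894/4307 = 0.6719
risk, untreated seeds = 2103/4781 = 0.4399
RR = 0.6719 / 0.4399 = 1.53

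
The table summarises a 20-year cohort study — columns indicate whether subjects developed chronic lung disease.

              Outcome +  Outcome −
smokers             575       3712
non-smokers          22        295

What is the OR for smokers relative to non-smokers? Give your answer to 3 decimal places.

OR = (575 × 295) / (3712 × 22) = 169625/81664 ≈ 2.077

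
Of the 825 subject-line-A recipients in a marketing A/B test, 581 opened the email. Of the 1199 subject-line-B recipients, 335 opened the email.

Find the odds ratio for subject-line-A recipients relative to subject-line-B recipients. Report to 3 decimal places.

OR = (581 × 864) / (244 × 335) = 501984/81740 ≈ 6.141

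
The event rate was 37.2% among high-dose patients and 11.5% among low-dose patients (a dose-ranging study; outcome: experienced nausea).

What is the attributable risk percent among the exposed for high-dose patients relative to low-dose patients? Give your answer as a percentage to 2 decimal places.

AR% = (0.3720 − 0.1150) / 0.3720 = 0.6909 → 69.09%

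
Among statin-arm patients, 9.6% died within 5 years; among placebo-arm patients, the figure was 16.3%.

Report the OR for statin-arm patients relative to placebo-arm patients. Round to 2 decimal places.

0.55

odds, statin-arm patients = 0.0960/0.9040 = 0.1062
odds, placebo-arm patients = 0.1630/0.8370 = 0.1947
OR = 0.1062 / 0.1947 = 0.55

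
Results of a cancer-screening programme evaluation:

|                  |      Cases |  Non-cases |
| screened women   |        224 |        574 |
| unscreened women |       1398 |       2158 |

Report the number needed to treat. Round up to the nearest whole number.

risk, screened women = 224/798 = 0.280702
risk, unscreened women = 1398/3556 = 0.393138
absolute risk difference = 0.112437
1 / 0.112437 = 8.894 → round up → 9

NNT ≈ 9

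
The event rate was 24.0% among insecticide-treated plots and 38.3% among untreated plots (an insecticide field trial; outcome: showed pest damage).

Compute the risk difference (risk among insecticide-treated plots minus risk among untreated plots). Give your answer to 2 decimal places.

risk difference = 0.2400 − 0.3830 = -0.14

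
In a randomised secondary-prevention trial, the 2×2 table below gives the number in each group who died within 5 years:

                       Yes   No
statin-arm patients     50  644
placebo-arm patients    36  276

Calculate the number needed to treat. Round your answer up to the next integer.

risk, statin-arm patients = 50/694 = 0.072046
risk, placebo-arm patients = 36/312 = 0.115385
absolute risk difference = 0.043339
1 / 0.043339 = 23.074 → round up → 24

24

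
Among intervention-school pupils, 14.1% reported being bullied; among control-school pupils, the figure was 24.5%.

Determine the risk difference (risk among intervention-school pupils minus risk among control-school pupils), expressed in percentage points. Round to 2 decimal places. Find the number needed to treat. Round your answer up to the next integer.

RD = -10.40; NNT = 10

risk difference = 0.1410 − 0.2450 = -0.1040 → -10.40 percentage points
absolute risk difference = 0.104000
1 / 0.104000 = 9.615 → round up → 10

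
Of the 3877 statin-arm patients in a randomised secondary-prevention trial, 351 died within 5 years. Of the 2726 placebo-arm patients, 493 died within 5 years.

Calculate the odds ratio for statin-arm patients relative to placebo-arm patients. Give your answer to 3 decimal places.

OR: 0.451

odds, statin-arm patients = 351/3526 = 0.0995
odds, placebo-arm patients = 493/2233 = 0.2208
OR = 0.0995 / 0.2208 = 0.451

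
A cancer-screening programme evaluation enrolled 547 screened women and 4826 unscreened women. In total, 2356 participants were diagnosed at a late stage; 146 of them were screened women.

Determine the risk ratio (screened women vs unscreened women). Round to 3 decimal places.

0.583

screened women without the outcome: 547 − 146 = 401
unscreened women with the outcome: 2356 − 146 = 2210
unscreened women without the outcome: 4826 − 2210 = 2616
risk, screened women = 146/547 = 0.2669
risk, unscreened women = 2210/4826 = 0.4579
RR = 0.2669 / 0.4579 = 0.583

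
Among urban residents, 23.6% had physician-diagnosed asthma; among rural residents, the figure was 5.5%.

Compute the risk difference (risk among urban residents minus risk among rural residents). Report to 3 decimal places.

risk difference = 0.2360 − 0.0550 = 0.181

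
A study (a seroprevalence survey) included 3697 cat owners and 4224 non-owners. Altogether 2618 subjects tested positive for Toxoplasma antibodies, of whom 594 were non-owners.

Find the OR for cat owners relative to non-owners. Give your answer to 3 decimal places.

cat owners with the outcome: 2618 − 594 = 2024
cat owners without the outcome: 3697 − 2024 = 1673
non-owners without the outcome: 4224 − 594 = 3630
OR = (2024 × 3630) / (1673 × 594) = 7347120/993762 ≈ 7.393

7.393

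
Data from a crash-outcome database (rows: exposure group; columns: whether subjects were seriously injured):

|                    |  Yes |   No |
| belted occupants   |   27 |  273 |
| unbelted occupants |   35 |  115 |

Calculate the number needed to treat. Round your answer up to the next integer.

risk, belted occupants = 27/300 = 0.090000
risk, unbelted occupants = 35/150 = 0.233333
absolute risk difference = 0.143333
1 / 0.143333 = 6.977 → round up → 7

NNT ≈ 7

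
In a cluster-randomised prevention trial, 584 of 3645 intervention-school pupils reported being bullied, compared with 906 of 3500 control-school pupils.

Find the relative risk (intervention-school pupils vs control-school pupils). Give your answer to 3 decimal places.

risk, intervention-school pupils = 584/3645 = 0.1602
risk, control-school pupils = 906/3500 = 0.2589
RR = 0.1602 / 0.2589 = 0.619

RR: 0.619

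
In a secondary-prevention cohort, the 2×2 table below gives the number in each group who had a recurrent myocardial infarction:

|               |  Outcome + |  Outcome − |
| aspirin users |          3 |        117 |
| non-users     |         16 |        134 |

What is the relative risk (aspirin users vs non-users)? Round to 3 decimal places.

RR = 0.234

risk, aspirin users = 3/120 = 0.02500
risk, non-users = 16/150 = 0.10667
RR = 0.02500 / 0.10667 = 0.234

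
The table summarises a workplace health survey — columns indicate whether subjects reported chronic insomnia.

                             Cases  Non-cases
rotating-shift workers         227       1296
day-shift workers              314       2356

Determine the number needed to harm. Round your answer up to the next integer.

risk, rotating-shift workers = 227/1523 = 0.149048
risk, day-shift workers = 314/2670 = 0.117603
absolute risk difference = 0.031445
1 / 0.031445 = 31.802 → round up → 32

32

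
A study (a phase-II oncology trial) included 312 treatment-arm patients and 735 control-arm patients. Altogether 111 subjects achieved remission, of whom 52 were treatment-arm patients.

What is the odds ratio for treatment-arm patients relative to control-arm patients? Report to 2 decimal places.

2.29

treatment-arm patients without the outcome: 312 − 52 = 260
control-arm patients with the outcome: 111 − 52 = 59
control-arm patients without the outcome: 735 − 59 = 676
OR = (52 × 676) / (260 × 59) = 35152/15340 ≈ 2.29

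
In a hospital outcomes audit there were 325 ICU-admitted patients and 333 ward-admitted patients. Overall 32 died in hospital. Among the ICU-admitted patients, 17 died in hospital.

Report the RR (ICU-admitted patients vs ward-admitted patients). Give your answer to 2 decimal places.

ICU-admitted patients without the outcome: 325 − 17 = 308
ward-admitted patients with the outcome: 32 − 17 = 15
ward-admitted patients without the outcome: 333 − 15 = 318
risk, ICU-admitted patients = 17/325 = 0.05231
risk, ward-admitted patients = 15/333 = 0.04505
RR = 0.05231 / 0.04505 = 1.16

1.16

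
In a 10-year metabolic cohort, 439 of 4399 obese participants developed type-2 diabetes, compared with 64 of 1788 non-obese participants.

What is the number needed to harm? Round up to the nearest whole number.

risk, obese participants = 439/4399 = 0.099795
risk, non-obese participants = 64/1788 = 0.035794
absolute risk difference = 0.064001
1 / 0.064001 = 15.625 → round up → 16

NNH ≈ 16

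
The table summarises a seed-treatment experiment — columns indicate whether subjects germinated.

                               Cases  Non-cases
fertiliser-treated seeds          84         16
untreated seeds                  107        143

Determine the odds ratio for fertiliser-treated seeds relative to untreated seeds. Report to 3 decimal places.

OR = (84 × 143) / (16 × 107) = 12012/1712 ≈ 7.016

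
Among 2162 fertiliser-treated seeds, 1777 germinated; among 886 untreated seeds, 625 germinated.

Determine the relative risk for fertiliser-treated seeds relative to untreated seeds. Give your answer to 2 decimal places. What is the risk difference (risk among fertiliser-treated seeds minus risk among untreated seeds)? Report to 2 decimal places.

RR = 1.17; RD = 0.12

risk, fertiliser-treated seeds = 1777/2162 = 0.8219
risk, untreated seeds = 625/886 = 0.7054
RR = 0.8219 / 0.7054 = 1.17
risk difference = 0.8219 − 0.7054 = 0.12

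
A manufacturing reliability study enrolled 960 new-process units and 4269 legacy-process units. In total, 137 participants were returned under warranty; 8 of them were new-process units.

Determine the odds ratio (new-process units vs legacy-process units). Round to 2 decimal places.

0.27

new-process units without the outcome: 960 − 8 = 952
legacy-process units with the outcome: 137 − 8 = 129
legacy-process units without the outcome: 4269 − 129 = 4140
OR = (8 × 4140) / (952 × 129) = 33120/122808 ≈ 0.27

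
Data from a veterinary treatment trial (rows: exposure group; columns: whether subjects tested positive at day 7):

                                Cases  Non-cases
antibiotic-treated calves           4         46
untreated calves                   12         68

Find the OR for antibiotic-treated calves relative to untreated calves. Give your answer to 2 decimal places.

OR = (4 × 68) / (46 × 12) = 272/552 ≈ 0.49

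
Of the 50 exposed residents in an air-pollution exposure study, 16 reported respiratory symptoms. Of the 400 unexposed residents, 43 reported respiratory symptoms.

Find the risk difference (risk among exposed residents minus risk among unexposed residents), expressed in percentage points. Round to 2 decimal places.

RD: 21.25

risk, exposed residents = 16/50 = 0.3200
risk, unexposed residents = 43/400 = 0.1075
risk difference = 0.3200 − 0.1075 = 0.2125 → 21.25 percentage points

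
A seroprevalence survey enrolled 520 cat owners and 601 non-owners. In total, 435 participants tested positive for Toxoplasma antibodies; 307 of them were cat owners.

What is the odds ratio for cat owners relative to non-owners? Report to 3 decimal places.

OR = 5.326

cat owners without the outcome: 520 − 307 = 213
non-owners with the outcome: 435 − 307 = 128
non-owners without the outcome: 601 − 128 = 473
odds, cat owners = 307/213 = 1.4413
odds, non-owners = 128/473 = 0.2706
OR = 1.4413 / 0.2706 = 5.326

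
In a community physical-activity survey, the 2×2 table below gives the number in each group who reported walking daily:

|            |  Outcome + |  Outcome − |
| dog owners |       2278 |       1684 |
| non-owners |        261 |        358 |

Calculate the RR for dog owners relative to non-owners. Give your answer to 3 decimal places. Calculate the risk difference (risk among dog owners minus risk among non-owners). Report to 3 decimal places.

RR = 1.364; RD = 0.153

risk, dog owners = 2278/3962 = 0.5750
risk, non-owners = 261/619 = 0.4216
RR = 0.5750 / 0.4216 = 1.364
risk difference = 0.5750 − 0.4216 = 0.153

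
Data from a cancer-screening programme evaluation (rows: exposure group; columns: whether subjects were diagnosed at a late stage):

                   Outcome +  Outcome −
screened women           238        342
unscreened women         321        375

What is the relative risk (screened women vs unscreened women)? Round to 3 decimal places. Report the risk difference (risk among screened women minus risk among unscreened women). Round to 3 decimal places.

RR = 0.890; RD = -0.051

risk, screened women = 238/580 = 0.4103
risk, unscreened women = 321/696 = 0.4612
RR = 0.4103 / 0.4612 = 0.890
risk difference = 0.4103 − 0.4612 = -0.051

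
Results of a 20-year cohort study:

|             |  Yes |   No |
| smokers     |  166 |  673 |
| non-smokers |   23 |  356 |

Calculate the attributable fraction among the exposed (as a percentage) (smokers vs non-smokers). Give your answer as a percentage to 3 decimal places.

AR% ≈ 69.328%

risk, smokers = 166/839 = 0.1979
risk, non-smokers = 23/379 = 0.0607
AR% = (0.1979 − 0.0607) / 0.1979 = 0.6933 → 69.328%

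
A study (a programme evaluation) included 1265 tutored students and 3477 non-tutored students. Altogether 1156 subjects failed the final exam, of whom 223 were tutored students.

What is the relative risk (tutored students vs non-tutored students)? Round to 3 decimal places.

RR = 0.657

tutored students without the outcome: 1265 − 223 = 1042
non-tutored students with the outcome: 1156 − 223 = 933
non-tutored students without the outcome: 3477 − 933 = 2544
risk, tutored students = 223/1265 = 0.1763
risk, non-tutored students = 933/3477 = 0.2683
RR = 0.1763 / 0.2683 = 0.657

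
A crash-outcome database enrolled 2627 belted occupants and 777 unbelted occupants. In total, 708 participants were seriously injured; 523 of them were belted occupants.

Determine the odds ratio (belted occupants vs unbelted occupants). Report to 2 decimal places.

0.80

belted occupants without the outcome: 2627 − 523 = 2104
unbelted occupants with the outcome: 708 − 523 = 185
unbelted occupants without the outcome: 777 − 185 = 592
OR = (523 × 592) / (2104 × 185) = 309616/389240 ≈ 0.80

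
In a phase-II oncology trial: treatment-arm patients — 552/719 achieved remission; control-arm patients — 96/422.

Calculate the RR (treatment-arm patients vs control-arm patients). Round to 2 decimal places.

risk, treatment-arm patients = 552/719 = 0.7677
risk, control-arm patients = 96/422 = 0.2275
RR = 0.7677 / 0.2275 = 3.37

RR ≈ 3.37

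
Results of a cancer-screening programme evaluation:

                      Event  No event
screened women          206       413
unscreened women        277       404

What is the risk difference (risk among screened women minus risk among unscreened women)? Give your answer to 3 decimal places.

risk, screened women = 206/619 = 0.3328
risk, unscreened women = 277/681 = 0.4068
risk difference = 0.3328 − 0.4068 = -0.074

RD ≈ -0.074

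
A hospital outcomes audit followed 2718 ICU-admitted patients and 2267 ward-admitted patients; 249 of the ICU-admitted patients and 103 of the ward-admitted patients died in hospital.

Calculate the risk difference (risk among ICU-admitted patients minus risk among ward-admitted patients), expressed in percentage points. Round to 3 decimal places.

RD: 4.618

risk, ICU-admitted patients = 249/2718 = 0.09161
risk, ward-admitted patients = 103/2267 = 0.04543
risk difference = 0.09161 − 0.04543 = 0.04618 → 4.618 percentage points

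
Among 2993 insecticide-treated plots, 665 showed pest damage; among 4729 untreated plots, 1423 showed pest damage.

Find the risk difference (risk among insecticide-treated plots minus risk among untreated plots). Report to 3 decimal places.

risk, insecticide-treated plots = 665/2993 = 0.2222
risk, untreated plots = 1423/4729 = 0.3009
risk difference = 0.2222 − 0.3009 = -0.079

RD ≈ -0.079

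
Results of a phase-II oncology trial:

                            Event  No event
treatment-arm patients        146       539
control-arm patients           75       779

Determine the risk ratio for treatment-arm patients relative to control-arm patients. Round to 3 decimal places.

risk, treatment-arm patients = 146/685 = 0.2131
risk, control-arm patients = 75/854 = 0.0878
RR = 0.2131 / 0.0878 = 2.427

RR: 2.427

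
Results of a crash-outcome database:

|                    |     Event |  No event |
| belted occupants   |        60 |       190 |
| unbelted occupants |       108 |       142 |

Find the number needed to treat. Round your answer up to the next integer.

risk, belted occupants = 60/250 = 0.240000
risk, unbelted occupants = 108/250 = 0.432000
absolute risk difference = 0.192000
1 / 0.192000 = 5.208 → round up → 6

6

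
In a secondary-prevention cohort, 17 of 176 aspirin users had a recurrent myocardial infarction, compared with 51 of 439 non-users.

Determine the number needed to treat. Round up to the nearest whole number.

52

risk, aspirin users = 17/176 = 0.096591
risk, non-users = 51/439 = 0.116173
absolute risk difference = 0.019582
1 / 0.019582 = 51.067 → round up → 52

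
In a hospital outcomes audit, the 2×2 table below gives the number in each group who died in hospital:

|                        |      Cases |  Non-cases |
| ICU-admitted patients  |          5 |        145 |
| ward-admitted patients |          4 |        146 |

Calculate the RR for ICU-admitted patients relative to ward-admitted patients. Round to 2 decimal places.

risk, ICU-admitted patients = 5/150 = 0.03333
risk, ward-admitted patients = 4/150 = 0.02667
RR = 0.03333 / 0.02667 = 1.25

1.25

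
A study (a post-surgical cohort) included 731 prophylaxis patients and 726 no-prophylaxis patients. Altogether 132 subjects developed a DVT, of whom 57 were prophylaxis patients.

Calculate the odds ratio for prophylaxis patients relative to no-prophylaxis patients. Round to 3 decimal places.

prophylaxis patients without the outcome: 731 − 57 = 674
no-prophylaxis patients with the outcome: 132 − 57 = 75
no-prophylaxis patients without the outcome: 726 − 75 = 651
OR = (57 × 651) / (674 × 75) = 37107/50550 ≈ 0.734

OR ≈ 0.734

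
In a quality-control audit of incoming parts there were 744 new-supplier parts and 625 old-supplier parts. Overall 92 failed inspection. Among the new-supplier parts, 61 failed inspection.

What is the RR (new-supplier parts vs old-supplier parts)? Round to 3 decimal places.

new-supplier parts without the outcome: 744 − 61 = 683
old-supplier parts with the outcome: 92 − 61 = 31
old-supplier parts without the outcome: 625 − 31 = 594
risk, new-supplier parts = 61/744 = 0.08199
risk, old-supplier parts = 31/625 = 0.04960
RR = 0.08199 / 0.04960 = 1.653

1.653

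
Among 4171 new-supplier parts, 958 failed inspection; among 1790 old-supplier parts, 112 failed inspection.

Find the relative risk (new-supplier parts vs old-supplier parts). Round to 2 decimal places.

3.67

risk, new-supplier parts = 958/4171 = 0.2297
risk, old-supplier parts = 112/1790 = 0.0626
RR = 0.2297 / 0.0626 = 3.67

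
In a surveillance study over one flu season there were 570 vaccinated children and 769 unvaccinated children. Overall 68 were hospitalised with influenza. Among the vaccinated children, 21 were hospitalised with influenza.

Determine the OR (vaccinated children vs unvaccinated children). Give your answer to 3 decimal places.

OR = 0.588

vaccinated children without the outcome: 570 − 21 = 549
unvaccinated children with the outcome: 68 − 21 = 47
unvaccinated children without the outcome: 769 − 47 = 722
OR = (21 × 722) / (549 × 47) = 15162/25803 ≈ 0.588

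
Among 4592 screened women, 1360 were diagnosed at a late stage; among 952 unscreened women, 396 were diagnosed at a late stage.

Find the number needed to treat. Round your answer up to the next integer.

9

risk, screened women = 1360/4592 = 0.296167
risk, unscreened women = 396/952 = 0.415966
absolute risk difference = 0.119799
1 / 0.119799 = 8.347 → round up → 9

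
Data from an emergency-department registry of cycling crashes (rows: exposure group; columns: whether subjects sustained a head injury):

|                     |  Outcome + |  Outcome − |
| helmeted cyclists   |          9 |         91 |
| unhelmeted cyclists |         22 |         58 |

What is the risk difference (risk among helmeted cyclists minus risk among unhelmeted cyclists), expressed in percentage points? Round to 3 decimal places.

RD ≈ -18.500

risk, helmeted cyclists = 9/100 = 0.0900
risk, unhelmeted cyclists = 22/80 = 0.2750
risk difference = 0.0900 − 0.2750 = -0.1850 → -18.500 percentage points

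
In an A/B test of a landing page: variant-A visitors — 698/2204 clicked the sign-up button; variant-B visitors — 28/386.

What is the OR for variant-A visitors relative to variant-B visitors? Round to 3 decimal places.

OR = (698 × 358) / (1506 × 28) = 249884/42168 ≈ 5.926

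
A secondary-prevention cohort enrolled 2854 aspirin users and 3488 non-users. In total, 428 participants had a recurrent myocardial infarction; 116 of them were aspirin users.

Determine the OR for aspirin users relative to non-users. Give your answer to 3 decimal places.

0.431

aspirin users without the outcome: 2854 − 116 = 2738
non-users with the outcome: 428 − 116 = 312
non-users without the outcome: 3488 − 312 = 3176
odds, aspirin users = 116/2738 = 0.04237
odds, non-users = 312/3176 = 0.09824
OR = 0.04237 / 0.09824 = 0.431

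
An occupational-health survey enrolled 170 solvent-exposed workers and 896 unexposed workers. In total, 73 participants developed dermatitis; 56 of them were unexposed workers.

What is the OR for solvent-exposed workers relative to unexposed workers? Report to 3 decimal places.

solvent-exposed workers with the outcome: 73 − 56 = 17
solvent-exposed workers without the outcome: 170 − 17 = 153
unexposed workers without the outcome: 896 − 56 = 840
OR = (17 × 840) / (153 × 56) = 14280/8568 ≈ 1.667

OR: 1.667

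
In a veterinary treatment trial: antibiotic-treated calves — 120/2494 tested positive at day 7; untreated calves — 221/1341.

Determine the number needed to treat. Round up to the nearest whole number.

risk, antibiotic-treated calves = 120/2494 = 0.048115
risk, untreated calves = 221/1341 = 0.164802
absolute risk difference = 0.116687
1 / 0.116687 = 8.570 → round up → 9

NNT = 9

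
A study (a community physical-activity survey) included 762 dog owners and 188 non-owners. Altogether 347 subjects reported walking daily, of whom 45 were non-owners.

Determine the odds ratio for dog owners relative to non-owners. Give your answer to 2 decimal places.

dog owners with the outcome: 347 − 45 = 302
dog owners without the outcome: 762 − 302 = 460
non-owners without the outcome: 188 − 45 = 143
odds, dog owners = 302/460 = 0.6565
odds, non-owners = 45/143 = 0.3147
OR = 0.6565 / 0.3147 = 2.09

OR: 2.09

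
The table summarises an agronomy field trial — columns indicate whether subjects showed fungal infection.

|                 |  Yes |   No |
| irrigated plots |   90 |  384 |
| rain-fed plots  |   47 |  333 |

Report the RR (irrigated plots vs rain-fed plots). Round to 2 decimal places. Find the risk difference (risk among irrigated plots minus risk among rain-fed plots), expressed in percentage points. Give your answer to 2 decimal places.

risk, irrigated plots = 90/474 = 0.1899
risk, rain-fed plots = 47/380 = 0.1237
RR = 0.1899 / 0.1237 = 1.54
risk difference = 0.1899 − 0.1237 = 0.0662 → 6.62 percentage points

RR = 1.54; RD = 6.62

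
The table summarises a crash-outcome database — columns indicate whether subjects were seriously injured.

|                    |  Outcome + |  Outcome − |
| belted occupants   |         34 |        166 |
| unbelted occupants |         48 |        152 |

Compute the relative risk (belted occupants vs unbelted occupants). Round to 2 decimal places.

risk, belted occupants = 34/200 = 0.1700
risk, unbelted occupants = 48/200 = 0.2400
RR = 0.1700 / 0.2400 = 0.71

RR: 0.71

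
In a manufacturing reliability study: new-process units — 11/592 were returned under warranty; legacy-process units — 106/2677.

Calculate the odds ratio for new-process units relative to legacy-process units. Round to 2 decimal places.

OR = (11 × 2571) / (581 × 106) = 28281/61586 ≈ 0.46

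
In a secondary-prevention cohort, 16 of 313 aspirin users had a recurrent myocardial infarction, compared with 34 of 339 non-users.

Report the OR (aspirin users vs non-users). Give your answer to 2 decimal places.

odds, aspirin users = 16/297 = 0.0539
odds, non-users = 34/305 = 0.1115
OR = 0.0539 / 0.1115 = 0.48

OR: 0.48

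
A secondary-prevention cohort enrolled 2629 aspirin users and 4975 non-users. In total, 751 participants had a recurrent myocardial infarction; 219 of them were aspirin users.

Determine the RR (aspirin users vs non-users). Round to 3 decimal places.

aspirin users without the outcome: 2629 − 219 = 2410
non-users with the outcome: 751 − 219 = 532
non-users without the outcome: 4975 − 532 = 4443
risk, aspirin users = 219/2629 = 0.0833
risk, non-users = 532/4975 = 0.1069
RR = 0.0833 / 0.1069 = 0.779

0.779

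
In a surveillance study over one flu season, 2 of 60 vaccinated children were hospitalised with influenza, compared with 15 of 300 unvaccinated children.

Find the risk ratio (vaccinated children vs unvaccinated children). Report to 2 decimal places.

RR ≈ 0.67

risk, vaccinated children = 2/60 = 0.03333
risk, unvaccinated children = 15/300 = 0.05000
RR = 0.03333 / 0.05000 = 0.67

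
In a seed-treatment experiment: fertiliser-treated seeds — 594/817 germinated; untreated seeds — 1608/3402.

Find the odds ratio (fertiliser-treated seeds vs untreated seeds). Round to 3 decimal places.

OR: 2.972

odds, fertiliser-treated seeds = 594/223 = 2.6637
odds, untreated seeds = 1608/1794 = 0.8963
OR = 2.6637 / 0.8963 = 2.972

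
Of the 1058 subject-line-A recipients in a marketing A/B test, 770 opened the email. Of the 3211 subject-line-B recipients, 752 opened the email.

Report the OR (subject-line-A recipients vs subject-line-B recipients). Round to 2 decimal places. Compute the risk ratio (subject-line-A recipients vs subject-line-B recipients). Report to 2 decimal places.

OR = (770 × 2459) / (288 × 752) = 1893430/216576 ≈ 8.74
risk, subject-line-A recipients = 770/1058 = 0.7278
risk, subject-line-B recipients = 752/3211 = 0.2342
RR = 0.7278 / 0.2342 = 3.11

OR = 8.74; RR = 3.11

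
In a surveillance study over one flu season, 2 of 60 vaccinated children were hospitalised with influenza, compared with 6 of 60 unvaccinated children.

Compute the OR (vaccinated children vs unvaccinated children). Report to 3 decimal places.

OR = (2 × 54) / (58 × 6) = 108/348 ≈ 0.310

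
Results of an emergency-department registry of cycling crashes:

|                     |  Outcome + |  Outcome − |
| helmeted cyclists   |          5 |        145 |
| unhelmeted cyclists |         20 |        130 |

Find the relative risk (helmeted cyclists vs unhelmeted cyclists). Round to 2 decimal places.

risk, helmeted cyclists = 5/150 = 0.03333
risk, unhelmeted cyclists = 20/150 = 0.13333
RR = 0.03333 / 0.13333 = 0.25

RR: 0.25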